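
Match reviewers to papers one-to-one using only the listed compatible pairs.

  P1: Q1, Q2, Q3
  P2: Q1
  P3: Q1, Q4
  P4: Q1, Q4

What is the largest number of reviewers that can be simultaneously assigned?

Unit-capacity flow: source→left, listed edges, right→sink; max matching = max flow.
Augmenting path P1→Q1 (+1); matched 1.
Augmenting path P3→Q4 (+1); matched 2.
Augmenting path P2→Q1→P1→Q2 (+1); matched 3.
No augmenting path remains; maximum matching = 3.
König certificate: {P1, Q1, Q4} is a vertex cover of size 3 (every listed pair touches it), so no matching can be larger.

3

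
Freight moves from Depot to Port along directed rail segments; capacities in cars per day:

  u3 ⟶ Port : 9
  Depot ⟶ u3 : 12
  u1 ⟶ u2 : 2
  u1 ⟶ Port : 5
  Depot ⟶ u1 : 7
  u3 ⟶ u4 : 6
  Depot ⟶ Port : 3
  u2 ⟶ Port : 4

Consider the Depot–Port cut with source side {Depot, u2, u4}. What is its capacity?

Edges leaving {Depot, u2, u4}: Depot→u1 (7), Depot→u3 (12), Depot→Port (3), u2→Port (4).
Cut capacity = 7 + 12 + 3 + 4 = 26.

26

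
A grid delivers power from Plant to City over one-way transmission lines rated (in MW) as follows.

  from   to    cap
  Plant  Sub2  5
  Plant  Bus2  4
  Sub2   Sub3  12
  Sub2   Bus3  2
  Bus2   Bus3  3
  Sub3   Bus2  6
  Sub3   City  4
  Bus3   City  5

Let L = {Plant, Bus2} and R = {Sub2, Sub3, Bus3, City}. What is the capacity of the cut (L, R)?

Edges leaving {Plant, Bus2}: Plant→Sub2 (5), Bus2→Bus3 (3).
Cut capacity = 5 + 3 = 8.

8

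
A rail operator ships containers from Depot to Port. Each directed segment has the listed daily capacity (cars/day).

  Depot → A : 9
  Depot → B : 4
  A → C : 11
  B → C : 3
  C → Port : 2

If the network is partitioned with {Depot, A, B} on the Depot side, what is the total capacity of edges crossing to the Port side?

14

Edges leaving {Depot, A, B}: A→C (11), B→C (3).
Cut capacity = 11 + 3 = 14.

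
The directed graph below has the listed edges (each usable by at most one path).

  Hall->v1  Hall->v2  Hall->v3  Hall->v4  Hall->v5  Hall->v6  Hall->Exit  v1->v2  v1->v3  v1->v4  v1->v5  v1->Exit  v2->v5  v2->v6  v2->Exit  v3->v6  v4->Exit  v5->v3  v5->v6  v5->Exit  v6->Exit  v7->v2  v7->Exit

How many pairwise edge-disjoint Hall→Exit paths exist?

Assign every edge capacity 1; by Menger, the answer equals the max flow.
Path Hall→Exit (+1); total 1.
Path Hall→v1→Exit (+1); total 2.
Path Hall→v2→Exit (+1); total 3.
Path Hall→v4→Exit (+1); total 4.
Path Hall→v5→Exit (+1); total 5.
Path Hall→v6→Exit (+1); total 6.
No residual Hall→Exit path; max flow = 6.
Certifying cut of size 6: {Hall→Exit, Hall→v1, Hall→v2, Hall→v4, Hall→v5, v6→Exit}.

6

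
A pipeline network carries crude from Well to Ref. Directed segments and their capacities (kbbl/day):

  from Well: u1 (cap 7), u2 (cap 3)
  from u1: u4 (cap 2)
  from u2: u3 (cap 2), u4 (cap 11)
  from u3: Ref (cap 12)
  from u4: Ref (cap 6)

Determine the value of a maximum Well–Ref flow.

5

Augment Well→u1→u4→Ref: bottleneck 2, flow now 2.
Augment Well→u2→u3→Ref: bottleneck 2, flow now 4.
Augment Well→u2→u4→Ref: bottleneck 1, flow now 5.
No augmenting path remains; maximum flow = 5.
In the residual graph, reachable from Well: {Well, u1}.
Min-cut edges: Well→u2 (3), u1→u4 (2); capacity 3 + 2 = 5.
This cut is saturated, so no flow can exceed 5.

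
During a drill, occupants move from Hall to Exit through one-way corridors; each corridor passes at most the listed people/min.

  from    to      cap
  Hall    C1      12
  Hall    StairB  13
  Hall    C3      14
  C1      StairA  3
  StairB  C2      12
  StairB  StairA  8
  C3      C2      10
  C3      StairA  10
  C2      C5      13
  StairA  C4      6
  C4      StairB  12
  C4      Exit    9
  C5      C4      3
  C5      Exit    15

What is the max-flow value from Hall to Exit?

19

Augment Hall→C1→StairA→C4→Exit: bottleneck 3, flow now 3.
Augment Hall→StairB→C2→C5→Exit: bottleneck 12, flow now 15.
Augment Hall→StairB→StairA→C4→Exit: bottleneck 1, flow now 16.
Augment Hall→C3→C2→C5→Exit: bottleneck 1, flow now 17.
Augment Hall→C3→StairA→C4→Exit: bottleneck 2, flow now 19.
No augmenting path remains; maximum flow = 19.
In the residual graph, reachable from Hall: {Hall, C1, StairB, C3, C2, StairA}.
Min-cut edges: C2→C5 (13), StairA→C4 (6); capacity 13 + 6 = 19.
This cut is saturated, so no flow can exceed 19.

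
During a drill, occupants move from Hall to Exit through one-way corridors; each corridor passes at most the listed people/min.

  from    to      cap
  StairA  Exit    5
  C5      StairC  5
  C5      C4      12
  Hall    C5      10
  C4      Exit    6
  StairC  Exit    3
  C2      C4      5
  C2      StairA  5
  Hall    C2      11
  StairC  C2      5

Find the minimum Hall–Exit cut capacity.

14

Augment Hall→C5→StairC→Exit: bottleneck 3, flow now 3.
Augment Hall→C5→C4→Exit: bottleneck 6, flow now 9.
Augment Hall→C2→StairA→Exit: bottleneck 5, flow now 14.
No augmenting path remains; maximum flow = 14.
By max-flow min-cut, the minimum cut capacity equals the max flow.
In the residual graph, reachable from Hall: {Hall, C5, C2, StairC, C4}.
Min-cut edges: C2→StairA (5), StairC→Exit (3), C4→Exit (6); capacity 5 + 3 + 6 = 14.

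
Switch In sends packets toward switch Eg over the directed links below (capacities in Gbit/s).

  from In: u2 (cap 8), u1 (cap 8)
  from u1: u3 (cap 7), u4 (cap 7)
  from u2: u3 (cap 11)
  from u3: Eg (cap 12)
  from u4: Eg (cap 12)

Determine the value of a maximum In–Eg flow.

Augment In→u1→u3→Eg: bottleneck 7, flow now 7.
Augment In→u1→u4→Eg: bottleneck 1, flow now 8.
Augment In→u2→u3→Eg: bottleneck 5, flow now 13.
Augment In→u2→u3→u1→u4→Eg: bottleneck 3, flow now 16. (uses reverse residual edge)
No augmenting path remains; maximum flow = 16.
In the residual graph, reachable from In: {In}.
Min-cut edges: In→u1 (8), In→u2 (8); capacity 8 + 8 = 16.
This cut is saturated, so no flow can exceed 16.

16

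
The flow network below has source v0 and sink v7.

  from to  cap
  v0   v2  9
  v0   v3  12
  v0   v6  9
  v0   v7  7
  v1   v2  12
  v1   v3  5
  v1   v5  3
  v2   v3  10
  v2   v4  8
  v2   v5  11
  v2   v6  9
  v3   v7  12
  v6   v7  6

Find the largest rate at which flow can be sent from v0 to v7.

Augment v0→v7: bottleneck 7, flow now 7.
Augment v0→v3→v7: bottleneck 12, flow now 19.
Augment v0→v6→v7: bottleneck 6, flow now 25.
No augmenting path remains; maximum flow = 25.
In the residual graph, reachable from v0: {v0, v2, v3, v4, v5, v6}.
Min-cut edges: v0→v7 (7), v3→v7 (12), v6→v7 (6); capacity 7 + 12 + 6 = 25.
This cut is saturated, so no flow can exceed 25.

25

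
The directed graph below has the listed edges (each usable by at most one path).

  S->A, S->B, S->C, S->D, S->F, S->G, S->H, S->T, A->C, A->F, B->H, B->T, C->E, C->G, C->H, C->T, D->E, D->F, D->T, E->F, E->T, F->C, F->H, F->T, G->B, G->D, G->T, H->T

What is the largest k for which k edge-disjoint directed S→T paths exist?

Assign every edge capacity 1; by Menger, the answer equals the max flow.
Path S→T (+1); total 1.
Path S→B→T (+1); total 2.
Path S→C→T (+1); total 3.
Path S→D→T (+1); total 4.
Path S→F→T (+1); total 5.
Path S→G→T (+1); total 6.
Path S→H→T (+1); total 7.
Path S→A→C→E→T (+1); total 8.
No residual S→T path; max flow = 8.
Certifying cut of size 8: {S→A, S→B, S→C, S→D, S→F, S→G, S→H, S→T}.

8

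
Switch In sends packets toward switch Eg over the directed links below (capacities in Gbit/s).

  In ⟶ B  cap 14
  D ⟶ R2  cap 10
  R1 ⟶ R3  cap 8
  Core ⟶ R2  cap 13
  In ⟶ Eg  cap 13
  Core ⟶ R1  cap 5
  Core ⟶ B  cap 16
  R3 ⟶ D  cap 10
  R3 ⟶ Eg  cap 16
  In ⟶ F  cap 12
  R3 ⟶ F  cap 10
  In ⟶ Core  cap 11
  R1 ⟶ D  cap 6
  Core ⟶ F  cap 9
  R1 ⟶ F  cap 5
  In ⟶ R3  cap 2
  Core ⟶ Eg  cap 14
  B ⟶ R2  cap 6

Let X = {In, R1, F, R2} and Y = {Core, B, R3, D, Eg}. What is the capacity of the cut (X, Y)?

Edges leaving {In, R1, F, R2}: In→Core (11), In→B (14), In→R3 (2), In→Eg (13), R1→R3 (8), R1→D (6).
Cut capacity = 11 + 14 + 2 + 13 + 8 + 6 = 54.

54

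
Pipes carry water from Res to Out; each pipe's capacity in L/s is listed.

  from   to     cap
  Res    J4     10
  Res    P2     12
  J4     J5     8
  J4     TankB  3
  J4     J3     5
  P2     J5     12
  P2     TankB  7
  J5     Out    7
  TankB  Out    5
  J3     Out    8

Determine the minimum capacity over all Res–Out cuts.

Augment Res→J4→J5→Out: bottleneck 7, flow now 7.
Augment Res→J4→TankB→Out: bottleneck 3, flow now 10.
Augment Res→P2→TankB→Out: bottleneck 2, flow now 12.
Augment Res→P2→J5→J4→J3→Out: bottleneck 5, flow now 17. (uses reverse residual edge)
No augmenting path remains; maximum flow = 17.
By max-flow min-cut, the minimum cut capacity equals the max flow.
In the residual graph, reachable from Res: {Res, J4, P2, J5, TankB}.
Min-cut edges: J4→J3 (5), J5→Out (7), TankB→Out (5); capacity 5 + 7 + 5 = 17.

17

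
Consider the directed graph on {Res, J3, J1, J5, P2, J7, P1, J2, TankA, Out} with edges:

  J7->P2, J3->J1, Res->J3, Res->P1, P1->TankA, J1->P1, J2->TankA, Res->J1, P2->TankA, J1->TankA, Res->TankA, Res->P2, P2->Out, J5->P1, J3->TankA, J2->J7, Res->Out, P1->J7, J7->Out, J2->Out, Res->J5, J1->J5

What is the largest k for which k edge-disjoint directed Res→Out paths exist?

Assign every edge capacity 1; by Menger, the answer equals the max flow.
Path Res→Out (+1); total 1.
Path Res→P2→Out (+1); total 2.
Path Res→P1→J7→Out (+1); total 3.
No residual Res→Out path; max flow = 3.
Certifying cut of size 3: {P1→J7, Res→Out, Res→P2}.

3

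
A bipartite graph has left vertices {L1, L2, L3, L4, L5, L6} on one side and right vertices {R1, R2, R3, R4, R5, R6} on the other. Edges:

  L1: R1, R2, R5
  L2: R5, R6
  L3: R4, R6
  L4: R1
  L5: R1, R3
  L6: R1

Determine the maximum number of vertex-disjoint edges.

5

Unit-capacity flow: source→left, listed edges, right→sink; max matching = max flow.
Augmenting path L1→R1 (+1); matched 1.
Augmenting path L2→R5 (+1); matched 2.
Augmenting path L3→R4 (+1); matched 3.
Augmenting path L5→R3 (+1); matched 4.
Augmenting path L4→R1→L1→R2 (+1); matched 5.
No augmenting path remains; maximum matching = 5.
König certificate: {L1, L2, L3, L5, R1} is a vertex cover of size 5 (every listed pair touches it), so no matching can be larger.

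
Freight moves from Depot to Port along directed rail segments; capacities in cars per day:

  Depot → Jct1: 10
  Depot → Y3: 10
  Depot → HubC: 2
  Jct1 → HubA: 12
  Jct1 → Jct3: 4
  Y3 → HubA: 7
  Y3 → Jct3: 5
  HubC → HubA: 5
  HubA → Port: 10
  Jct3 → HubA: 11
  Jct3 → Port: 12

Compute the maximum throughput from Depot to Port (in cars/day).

19

Augment Depot→Jct1→HubA→Port: bottleneck 10, flow now 10.
Augment Depot→Y3→Jct3→Port: bottleneck 5, flow now 15.
Augment Depot→Y3→HubA→Jct1→Jct3→Port: bottleneck 4, flow now 19. (uses reverse residual edge)
No augmenting path remains; maximum flow = 19.
In the residual graph, reachable from Depot: {Depot, Jct1, Y3, HubC, HubA}.
Min-cut edges: Jct1→Jct3 (4), Y3→Jct3 (5), HubA→Port (10); capacity 4 + 5 + 10 = 19.
This cut is saturated, so no flow can exceed 19.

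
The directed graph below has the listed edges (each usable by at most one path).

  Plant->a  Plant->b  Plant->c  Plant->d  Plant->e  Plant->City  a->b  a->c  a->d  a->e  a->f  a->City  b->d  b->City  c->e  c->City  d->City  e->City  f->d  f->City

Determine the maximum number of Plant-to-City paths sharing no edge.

6

Assign every edge capacity 1; by Menger, the answer equals the max flow.
Path Plant→City (+1); total 1.
Path Plant→a→City (+1); total 2.
Path Plant→b→City (+1); total 3.
Path Plant→c→City (+1); total 4.
Path Plant→d→City (+1); total 5.
Path Plant→e→City (+1); total 6.
No residual Plant→City path; max flow = 6.
Certifying cut of size 6: {Plant→City, Plant→a, Plant→b, Plant→c, Plant→d, Plant→e}.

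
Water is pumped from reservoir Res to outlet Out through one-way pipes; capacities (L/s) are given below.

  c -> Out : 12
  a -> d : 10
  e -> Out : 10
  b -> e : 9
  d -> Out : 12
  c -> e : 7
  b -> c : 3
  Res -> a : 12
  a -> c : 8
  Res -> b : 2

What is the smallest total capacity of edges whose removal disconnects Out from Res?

Augment Res→a→c→Out: bottleneck 8, flow now 8.
Augment Res→a→d→Out: bottleneck 4, flow now 12.
Augment Res→b→c→Out: bottleneck 2, flow now 14.
No augmenting path remains; maximum flow = 14.
By max-flow min-cut, the minimum cut capacity equals the max flow.
In the residual graph, reachable from Res: {Res}.
Min-cut edges: Res→a (12), Res→b (2); capacity 12 + 2 = 14.

14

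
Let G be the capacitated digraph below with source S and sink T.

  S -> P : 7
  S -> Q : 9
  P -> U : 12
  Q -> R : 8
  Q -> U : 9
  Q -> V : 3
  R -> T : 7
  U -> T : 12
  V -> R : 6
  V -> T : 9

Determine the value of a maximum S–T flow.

Augment S→P→U→T: bottleneck 7, flow now 7.
Augment S→Q→R→T: bottleneck 7, flow now 14.
Augment S→Q→U→T: bottleneck 2, flow now 16.
No augmenting path remains; maximum flow = 16.
In the residual graph, reachable from S: {S}.
Min-cut edges: S→P (7), S→Q (9); capacity 7 + 9 = 16.
This cut is saturated, so no flow can exceed 16.

16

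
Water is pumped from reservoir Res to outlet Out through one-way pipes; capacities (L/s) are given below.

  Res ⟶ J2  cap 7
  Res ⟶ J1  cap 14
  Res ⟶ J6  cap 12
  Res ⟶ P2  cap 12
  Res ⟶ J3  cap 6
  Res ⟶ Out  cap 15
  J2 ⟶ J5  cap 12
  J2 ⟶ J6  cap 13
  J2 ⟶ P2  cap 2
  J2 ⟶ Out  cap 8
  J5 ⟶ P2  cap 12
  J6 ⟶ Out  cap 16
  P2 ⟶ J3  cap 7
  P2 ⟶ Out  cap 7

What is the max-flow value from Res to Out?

41

Augment Res→Out: bottleneck 15, flow now 15.
Augment Res→J2→Out: bottleneck 7, flow now 22.
Augment Res→J6→Out: bottleneck 12, flow now 34.
Augment Res→P2→Out: bottleneck 7, flow now 41.
No augmenting path remains; maximum flow = 41.
In the residual graph, reachable from Res: {Res, J1, P2, J3}.
Min-cut edges: Res→J2 (7), Res→J6 (12), Res→Out (15), P2→Out (7); capacity 7 + 12 + 15 + 7 = 41.
This cut is saturated, so no flow can exceed 41.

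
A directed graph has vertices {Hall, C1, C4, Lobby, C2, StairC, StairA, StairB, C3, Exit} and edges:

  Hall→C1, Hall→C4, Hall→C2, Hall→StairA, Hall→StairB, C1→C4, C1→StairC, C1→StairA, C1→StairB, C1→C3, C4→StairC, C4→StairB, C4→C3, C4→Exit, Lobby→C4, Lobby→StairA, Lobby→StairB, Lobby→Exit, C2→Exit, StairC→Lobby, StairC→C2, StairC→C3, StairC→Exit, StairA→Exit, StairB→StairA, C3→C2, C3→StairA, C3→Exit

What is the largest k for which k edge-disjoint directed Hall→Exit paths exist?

Assign every edge capacity 1; by Menger, the answer equals the max flow.
Path Hall→C4→Exit (+1); total 1.
Path Hall→C2→Exit (+1); total 2.
Path Hall→StairA→Exit (+1); total 3.
Path Hall→C1→StairC→Exit (+1); total 4.
No residual Hall→Exit path; max flow = 4.
Certifying cut of size 4: {Hall→C1, Hall→C2, Hall→C4, StairA→Exit}.

4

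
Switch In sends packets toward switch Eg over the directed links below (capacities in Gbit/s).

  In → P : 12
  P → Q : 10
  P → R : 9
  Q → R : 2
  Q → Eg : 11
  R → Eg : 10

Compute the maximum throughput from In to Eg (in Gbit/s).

Augment In→P→Q→Eg: bottleneck 10, flow now 10.
Augment In→P→R→Eg: bottleneck 2, flow now 12.
No augmenting path remains; maximum flow = 12.
In the residual graph, reachable from In: {In}.
Min-cut edges: In→P (12); capacity 12 = 12.
This cut is saturated, so no flow can exceed 12.

12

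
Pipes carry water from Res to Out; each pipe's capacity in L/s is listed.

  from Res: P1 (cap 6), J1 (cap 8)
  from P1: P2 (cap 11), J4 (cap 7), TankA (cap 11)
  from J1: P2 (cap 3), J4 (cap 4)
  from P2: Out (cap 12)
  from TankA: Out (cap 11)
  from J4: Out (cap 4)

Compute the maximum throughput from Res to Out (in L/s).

Augment Res→P1→P2→Out: bottleneck 6, flow now 6.
Augment Res→J1→P2→Out: bottleneck 3, flow now 9.
Augment Res→J1→J4→Out: bottleneck 4, flow now 13.
No augmenting path remains; maximum flow = 13.
In the residual graph, reachable from Res: {Res, J1}.
Min-cut edges: Res→P1 (6), J1→P2 (3), J1→J4 (4); capacity 6 + 3 + 4 = 13.
This cut is saturated, so no flow can exceed 13.

13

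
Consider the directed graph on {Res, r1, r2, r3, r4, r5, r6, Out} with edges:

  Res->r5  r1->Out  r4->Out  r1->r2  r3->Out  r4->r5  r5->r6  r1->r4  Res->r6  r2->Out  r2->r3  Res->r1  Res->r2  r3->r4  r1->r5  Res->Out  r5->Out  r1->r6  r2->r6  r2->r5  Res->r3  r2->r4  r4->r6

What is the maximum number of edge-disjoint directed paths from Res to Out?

Assign every edge capacity 1; by Menger, the answer equals the max flow.
Path Res→Out (+1); total 1.
Path Res→r1→Out (+1); total 2.
Path Res→r2→Out (+1); total 3.
Path Res→r3→Out (+1); total 4.
Path Res→r5→Out (+1); total 5.
No residual Res→Out path; max flow = 5.
Certifying cut of size 5: {Res→Out, Res→r1, Res→r2, Res→r3, Res→r5}.

5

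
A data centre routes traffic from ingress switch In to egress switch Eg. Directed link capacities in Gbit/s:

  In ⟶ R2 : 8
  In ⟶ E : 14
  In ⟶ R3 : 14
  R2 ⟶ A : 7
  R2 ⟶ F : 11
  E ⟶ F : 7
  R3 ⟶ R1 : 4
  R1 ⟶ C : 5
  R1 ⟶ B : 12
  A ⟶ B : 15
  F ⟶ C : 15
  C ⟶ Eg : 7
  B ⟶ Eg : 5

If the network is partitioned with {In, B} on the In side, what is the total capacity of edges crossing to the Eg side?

Edges leaving {In, B}: In→R2 (8), In→E (14), In→R3 (14), B→Eg (5).
Cut capacity = 8 + 14 + 14 + 5 = 41.

41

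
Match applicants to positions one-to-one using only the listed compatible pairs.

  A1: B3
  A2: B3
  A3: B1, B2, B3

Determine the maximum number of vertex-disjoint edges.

2

Unit-capacity flow: source→left, listed edges, right→sink; max matching = max flow.
Augmenting path A1→B3 (+1); matched 1.
Augmenting path A3→B1 (+1); matched 2.
No augmenting path remains; maximum matching = 2.
König certificate: {A3, B3} is a vertex cover of size 2 (every listed pair touches it), so no matching can be larger.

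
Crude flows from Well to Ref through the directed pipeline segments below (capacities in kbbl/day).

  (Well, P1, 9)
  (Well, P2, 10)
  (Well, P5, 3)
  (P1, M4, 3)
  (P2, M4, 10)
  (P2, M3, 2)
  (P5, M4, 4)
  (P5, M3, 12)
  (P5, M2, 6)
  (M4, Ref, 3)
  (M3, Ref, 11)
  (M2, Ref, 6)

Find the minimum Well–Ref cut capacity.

8

Augment Well→P1→M4→Ref: bottleneck 3, flow now 3.
Augment Well→P2→M3→Ref: bottleneck 2, flow now 5.
Augment Well→P5→M3→Ref: bottleneck 3, flow now 8.
No augmenting path remains; maximum flow = 8.
By max-flow min-cut, the minimum cut capacity equals the max flow.
In the residual graph, reachable from Well: {Well, P1, P2, M4}.
Min-cut edges: Well→P5 (3), P2→M3 (2), M4→Ref (3); capacity 3 + 2 + 3 = 8.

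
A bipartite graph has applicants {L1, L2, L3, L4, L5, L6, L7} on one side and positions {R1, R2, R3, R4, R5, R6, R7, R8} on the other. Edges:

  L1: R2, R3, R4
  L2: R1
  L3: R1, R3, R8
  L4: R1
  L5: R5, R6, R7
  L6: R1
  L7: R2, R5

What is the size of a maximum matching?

Unit-capacity flow: source→left, listed edges, right→sink; max matching = max flow.
Augmenting path L1→R2 (+1); matched 1.
Augmenting path L2→R1 (+1); matched 2.
Augmenting path L3→R3 (+1); matched 3.
Augmenting path L5→R5 (+1); matched 4.
Augmenting path L7→R2→L1→R4 (+1); matched 5.
No augmenting path remains; maximum matching = 5.
König certificate: {L1, L3, L5, L7, R1} is a vertex cover of size 5 (every listed pair touches it), so no matching can be larger.

5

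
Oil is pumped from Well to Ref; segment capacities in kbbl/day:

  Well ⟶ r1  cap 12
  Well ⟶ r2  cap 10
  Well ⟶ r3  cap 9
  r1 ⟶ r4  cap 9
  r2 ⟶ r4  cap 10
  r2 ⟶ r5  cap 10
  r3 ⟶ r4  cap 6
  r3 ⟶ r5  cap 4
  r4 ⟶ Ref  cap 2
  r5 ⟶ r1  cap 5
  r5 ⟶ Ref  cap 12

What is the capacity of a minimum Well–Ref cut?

Augment Well→r1→r4→Ref: bottleneck 2, flow now 2.
Augment Well→r2→r5→Ref: bottleneck 10, flow now 12.
Augment Well→r3→r5→Ref: bottleneck 2, flow now 14.
No augmenting path remains; maximum flow = 14.
By max-flow min-cut, the minimum cut capacity equals the max flow.
In the residual graph, reachable from Well: {Well, r1, r2, r3, r4, r5}.
Min-cut edges: r4→Ref (2), r5→Ref (12); capacity 2 + 12 = 14.

14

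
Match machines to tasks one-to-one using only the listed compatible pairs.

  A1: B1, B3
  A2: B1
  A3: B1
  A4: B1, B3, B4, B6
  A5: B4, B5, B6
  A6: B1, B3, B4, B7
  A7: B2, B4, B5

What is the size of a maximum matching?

Unit-capacity flow: source→left, listed edges, right→sink; max matching = max flow.
Augmenting path A1→B1 (+1); matched 1.
Augmenting path A4→B3 (+1); matched 2.
Augmenting path A5→B4 (+1); matched 3.
Augmenting path A6→B7 (+1); matched 4.
Augmenting path A7→B2 (+1); matched 5.
Augmenting path A2→B1→A1→B3→A4→B6 (+1); matched 6.
No augmenting path remains; maximum matching = 6.
König certificate: {A1, A4, A5, A6, A7, B1} is a vertex cover of size 6 (every listed pair touches it), so no matching can be larger.

6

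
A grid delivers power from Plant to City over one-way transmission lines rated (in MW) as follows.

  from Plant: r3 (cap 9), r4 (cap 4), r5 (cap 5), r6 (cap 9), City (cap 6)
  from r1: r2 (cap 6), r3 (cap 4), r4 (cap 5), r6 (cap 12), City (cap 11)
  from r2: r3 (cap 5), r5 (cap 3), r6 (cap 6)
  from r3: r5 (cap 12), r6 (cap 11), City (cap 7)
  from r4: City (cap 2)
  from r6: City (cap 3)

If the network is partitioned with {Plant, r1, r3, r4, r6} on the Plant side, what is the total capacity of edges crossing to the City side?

52

Edges leaving {Plant, r1, r3, r4, r6}: Plant→r5 (5), Plant→City (6), r1→r2 (6), r1→City (11), r3→r5 (12), r3→City (7), r4→City (2), r6→City (3).
Cut capacity = 5 + 6 + 6 + 11 + 12 + 7 + 2 + 3 = 52.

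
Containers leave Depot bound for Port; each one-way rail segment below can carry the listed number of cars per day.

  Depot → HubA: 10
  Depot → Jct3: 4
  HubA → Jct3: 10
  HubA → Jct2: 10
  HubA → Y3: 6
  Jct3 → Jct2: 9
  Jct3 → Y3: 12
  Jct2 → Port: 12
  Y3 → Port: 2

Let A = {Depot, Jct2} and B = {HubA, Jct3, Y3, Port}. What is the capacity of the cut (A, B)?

Edges leaving {Depot, Jct2}: Depot→HubA (10), Depot→Jct3 (4), Jct2→Port (12).
Cut capacity = 10 + 4 + 12 = 26.

26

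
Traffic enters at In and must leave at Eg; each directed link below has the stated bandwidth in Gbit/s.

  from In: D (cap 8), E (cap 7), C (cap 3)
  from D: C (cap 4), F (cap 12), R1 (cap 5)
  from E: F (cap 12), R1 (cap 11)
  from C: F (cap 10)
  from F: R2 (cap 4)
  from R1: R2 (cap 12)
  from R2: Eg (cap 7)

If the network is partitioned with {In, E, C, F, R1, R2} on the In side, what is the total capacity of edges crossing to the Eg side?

15

Edges leaving {In, E, C, F, R1, R2}: In→D (8), R2→Eg (7).
Cut capacity = 8 + 7 = 15.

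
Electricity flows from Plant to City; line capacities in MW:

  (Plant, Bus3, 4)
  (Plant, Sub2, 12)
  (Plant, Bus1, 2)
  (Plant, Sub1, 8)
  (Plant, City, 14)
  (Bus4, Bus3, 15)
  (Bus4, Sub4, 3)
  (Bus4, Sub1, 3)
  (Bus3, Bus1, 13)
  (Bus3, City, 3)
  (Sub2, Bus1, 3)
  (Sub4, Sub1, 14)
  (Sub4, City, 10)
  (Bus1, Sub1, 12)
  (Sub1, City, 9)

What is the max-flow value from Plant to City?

26

Augment Plant→City: bottleneck 14, flow now 14.
Augment Plant→Bus3→City: bottleneck 3, flow now 17.
Augment Plant→Sub1→City: bottleneck 8, flow now 25.
Augment Plant→Bus1→Sub1→City: bottleneck 1, flow now 26.
No augmenting path remains; maximum flow = 26.
In the residual graph, reachable from Plant: {Plant, Bus3, Sub2, Bus1, Sub1}.
Min-cut edges: Plant→City (14), Bus3→City (3), Sub1→City (9); capacity 14 + 3 + 9 = 26.
This cut is saturated, so no flow can exceed 26.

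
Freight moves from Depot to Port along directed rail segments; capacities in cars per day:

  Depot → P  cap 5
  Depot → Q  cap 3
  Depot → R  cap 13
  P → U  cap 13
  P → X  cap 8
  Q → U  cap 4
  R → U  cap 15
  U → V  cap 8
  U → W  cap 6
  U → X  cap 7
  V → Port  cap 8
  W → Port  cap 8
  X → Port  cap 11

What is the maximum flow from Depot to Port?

21

Augment Depot→P→X→Port: bottleneck 5, flow now 5.
Augment Depot→Q→U→V→Port: bottleneck 3, flow now 8.
Augment Depot→R→U→V→Port: bottleneck 5, flow now 13.
Augment Depot→R→U→W→Port: bottleneck 6, flow now 19.
Augment Depot→R→U→X→Port: bottleneck 2, flow now 21.
No augmenting path remains; maximum flow = 21.
In the residual graph, reachable from Depot: {Depot}.
Min-cut edges: Depot→P (5), Depot→Q (3), Depot→R (13); capacity 5 + 3 + 13 = 21.
This cut is saturated, so no flow can exceed 21.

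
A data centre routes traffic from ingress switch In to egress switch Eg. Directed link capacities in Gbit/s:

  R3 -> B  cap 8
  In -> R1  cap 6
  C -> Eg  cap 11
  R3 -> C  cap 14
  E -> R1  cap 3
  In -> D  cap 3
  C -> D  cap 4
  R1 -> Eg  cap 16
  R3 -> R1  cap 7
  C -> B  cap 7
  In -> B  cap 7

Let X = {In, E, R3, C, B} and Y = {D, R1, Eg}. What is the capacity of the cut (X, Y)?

Edges leaving {In, E, R3, C, B}: In→D (3), In→R1 (6), E→R1 (3), R3→R1 (7), C→D (4), C→Eg (11).
Cut capacity = 3 + 6 + 3 + 7 + 4 + 11 = 34.

34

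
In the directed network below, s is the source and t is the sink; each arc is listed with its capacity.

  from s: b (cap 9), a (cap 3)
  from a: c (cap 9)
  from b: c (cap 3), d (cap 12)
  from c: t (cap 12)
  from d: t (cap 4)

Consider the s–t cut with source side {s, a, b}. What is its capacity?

Edges leaving {s, a, b}: a→c (9), b→c (3), b→d (12).
Cut capacity = 9 + 3 + 12 = 24.

24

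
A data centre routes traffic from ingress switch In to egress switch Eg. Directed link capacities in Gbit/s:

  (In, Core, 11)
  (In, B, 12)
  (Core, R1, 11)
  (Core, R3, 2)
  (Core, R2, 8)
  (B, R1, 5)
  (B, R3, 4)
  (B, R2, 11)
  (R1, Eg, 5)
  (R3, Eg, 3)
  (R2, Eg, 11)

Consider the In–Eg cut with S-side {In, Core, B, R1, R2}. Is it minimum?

No — its capacity is 22, but the minimum cut has capacity 19.

Given cut capacity: 2 + 4 + 5 + 11 = 22.
Augment In→Core→R1→Eg: bottleneck 5, flow now 5.
Augment In→Core→R3→Eg: bottleneck 2, flow now 7.
Augment In→Core→R2→Eg: bottleneck 4, flow now 11.
Augment In→B→R3→Eg: bottleneck 1, flow now 12.
Augment In→B→R2→Eg: bottleneck 7, flow now 19.
No augmenting path remains; maximum flow = 19.
In the residual graph, reachable from In: {In, Core, B, R1, R3, R2}.
Min-cut edges: R1→Eg (5), R3→Eg (3), R2→Eg (11); capacity 5 + 3 + 11 = 19.
Cut capacity 22 exceeds the max flow 19, so it is not minimum.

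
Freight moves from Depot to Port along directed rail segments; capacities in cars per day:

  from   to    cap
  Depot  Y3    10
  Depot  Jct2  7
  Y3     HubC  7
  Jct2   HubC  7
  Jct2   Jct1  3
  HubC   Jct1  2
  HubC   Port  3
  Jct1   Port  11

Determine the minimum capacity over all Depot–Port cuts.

Augment Depot→Y3→HubC→Port: bottleneck 3, flow now 3.
Augment Depot→Jct2→Jct1→Port: bottleneck 3, flow now 6.
Augment Depot→Y3→HubC→Jct1→Port: bottleneck 2, flow now 8.
No augmenting path remains; maximum flow = 8.
By max-flow min-cut, the minimum cut capacity equals the max flow.
In the residual graph, reachable from Depot: {Depot, Y3, Jct2, HubC}.
Min-cut edges: Jct2→Jct1 (3), HubC→Jct1 (2), HubC→Port (3); capacity 3 + 2 + 3 = 8.

8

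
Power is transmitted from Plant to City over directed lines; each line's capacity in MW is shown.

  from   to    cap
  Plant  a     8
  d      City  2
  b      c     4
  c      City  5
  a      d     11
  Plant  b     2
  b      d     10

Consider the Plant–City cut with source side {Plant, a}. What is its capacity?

Edges leaving {Plant, a}: Plant→b (2), a→d (11).
Cut capacity = 2 + 11 = 13.

13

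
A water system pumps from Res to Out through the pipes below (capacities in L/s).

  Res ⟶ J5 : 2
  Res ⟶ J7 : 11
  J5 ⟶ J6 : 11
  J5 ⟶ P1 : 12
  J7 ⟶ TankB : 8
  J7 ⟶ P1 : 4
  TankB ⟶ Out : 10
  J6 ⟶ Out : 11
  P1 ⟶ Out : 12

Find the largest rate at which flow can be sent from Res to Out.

Augment Res→J5→J6→Out: bottleneck 2, flow now 2.
Augment Res→J7→TankB→Out: bottleneck 8, flow now 10.
Augment Res→J7→P1→Out: bottleneck 3, flow now 13.
No augmenting path remains; maximum flow = 13.
In the residual graph, reachable from Res: {Res}.
Min-cut edges: Res→J5 (2), Res→J7 (11); capacity 2 + 11 = 13.
This cut is saturated, so no flow can exceed 13.

13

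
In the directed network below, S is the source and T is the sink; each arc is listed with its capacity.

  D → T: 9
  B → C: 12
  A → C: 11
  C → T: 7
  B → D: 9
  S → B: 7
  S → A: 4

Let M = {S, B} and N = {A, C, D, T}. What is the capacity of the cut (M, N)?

Edges leaving {S, B}: S→A (4), B→C (12), B→D (9).
Cut capacity = 4 + 12 + 9 = 25.

25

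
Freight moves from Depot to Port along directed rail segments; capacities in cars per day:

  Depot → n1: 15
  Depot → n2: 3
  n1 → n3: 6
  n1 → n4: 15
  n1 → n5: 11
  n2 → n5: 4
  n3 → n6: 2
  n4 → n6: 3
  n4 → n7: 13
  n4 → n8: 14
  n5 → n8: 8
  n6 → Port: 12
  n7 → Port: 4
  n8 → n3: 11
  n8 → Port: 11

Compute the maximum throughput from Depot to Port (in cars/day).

18

Augment Depot→n1→n3→n6→Port: bottleneck 2, flow now 2.
Augment Depot→n1→n4→n6→Port: bottleneck 3, flow now 5.
Augment Depot→n1→n4→n7→Port: bottleneck 4, flow now 9.
Augment Depot→n1→n4→n8→Port: bottleneck 6, flow now 15.
Augment Depot→n2→n5→n8→Port: bottleneck 3, flow now 18.
No augmenting path remains; maximum flow = 18.
In the residual graph, reachable from Depot: {Depot}.
Min-cut edges: Depot→n1 (15), Depot→n2 (3); capacity 15 + 3 = 18.
This cut is saturated, so no flow can exceed 18.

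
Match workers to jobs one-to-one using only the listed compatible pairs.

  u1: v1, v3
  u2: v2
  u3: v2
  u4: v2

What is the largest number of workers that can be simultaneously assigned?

2

Unit-capacity flow: source→left, listed edges, right→sink; max matching = max flow.
Augmenting path u1→v1 (+1); matched 1.
Augmenting path u2→v2 (+1); matched 2.
No augmenting path remains; maximum matching = 2.
König certificate: {u1, v2} is a vertex cover of size 2 (every listed pair touches it), so no matching can be larger.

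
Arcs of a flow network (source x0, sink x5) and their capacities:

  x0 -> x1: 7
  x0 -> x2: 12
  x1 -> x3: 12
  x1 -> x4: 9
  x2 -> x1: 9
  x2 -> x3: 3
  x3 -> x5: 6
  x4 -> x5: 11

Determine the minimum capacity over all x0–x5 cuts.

15

Augment x0→x1→x3→x5: bottleneck 6, flow now 6.
Augment x0→x1→x4→x5: bottleneck 1, flow now 7.
Augment x0→x2→x1→x4→x5: bottleneck 8, flow now 15.
No augmenting path remains; maximum flow = 15.
By max-flow min-cut, the minimum cut capacity equals the max flow.
In the residual graph, reachable from x0: {x0, x1, x2, x3}.
Min-cut edges: x1→x4 (9), x3→x5 (6); capacity 9 + 6 = 15.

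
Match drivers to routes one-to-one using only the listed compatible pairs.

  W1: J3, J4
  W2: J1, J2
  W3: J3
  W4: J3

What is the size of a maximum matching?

Unit-capacity flow: source→left, listed edges, right→sink; max matching = max flow.
Augmenting path W1→J3 (+1); matched 1.
Augmenting path W2→J1 (+1); matched 2.
Augmenting path W3→J3→W1→J4 (+1); matched 3.
No augmenting path remains; maximum matching = 3.
König certificate: {W1, W2, J3} is a vertex cover of size 3 (every listed pair touches it), so no matching can be larger.

3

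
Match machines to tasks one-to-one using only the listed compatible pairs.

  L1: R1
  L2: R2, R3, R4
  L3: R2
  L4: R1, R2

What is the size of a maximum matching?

Unit-capacity flow: source→left, listed edges, right→sink; max matching = max flow.
Augmenting path L1→R1 (+1); matched 1.
Augmenting path L2→R2 (+1); matched 2.
Augmenting path L3→R2→L2→R3 (+1); matched 3.
No augmenting path remains; maximum matching = 3.
König certificate: {L2, R1, R2} is a vertex cover of size 3 (every listed pair touches it), so no matching can be larger.

3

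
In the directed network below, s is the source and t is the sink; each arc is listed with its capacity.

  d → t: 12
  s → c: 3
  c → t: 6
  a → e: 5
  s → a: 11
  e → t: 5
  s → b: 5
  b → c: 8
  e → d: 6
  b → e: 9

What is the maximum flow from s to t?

13

Augment s→c→t: bottleneck 3, flow now 3.
Augment s→a→e→t: bottleneck 5, flow now 8.
Augment s→b→c→t: bottleneck 3, flow now 11.
Augment s→b→e→d→t: bottleneck 2, flow now 13.
No augmenting path remains; maximum flow = 13.
In the residual graph, reachable from s: {s, a}.
Min-cut edges: s→b (5), s→c (3), a→e (5); capacity 5 + 3 + 5 = 13.
This cut is saturated, so no flow can exceed 13.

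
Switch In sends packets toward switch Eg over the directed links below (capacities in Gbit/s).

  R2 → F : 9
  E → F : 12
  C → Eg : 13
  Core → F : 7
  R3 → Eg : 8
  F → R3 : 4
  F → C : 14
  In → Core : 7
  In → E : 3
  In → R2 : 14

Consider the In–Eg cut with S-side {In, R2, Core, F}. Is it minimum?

No — its capacity is 21, but the minimum cut has capacity 17.

Given cut capacity: 3 + 14 + 4 = 21.
Augment In→E→F→C→Eg: bottleneck 3, flow now 3.
Augment In→R2→F→C→Eg: bottleneck 9, flow now 12.
Augment In→Core→F→C→Eg: bottleneck 1, flow now 13.
Augment In→Core→F→R3→Eg: bottleneck 4, flow now 17.
No augmenting path remains; maximum flow = 17.
In the residual graph, reachable from In: {In, E, R2, Core, F, C}.
Min-cut edges: F→R3 (4), C→Eg (13); capacity 4 + 13 = 17.
Cut capacity 21 exceeds the max flow 17, so it is not minimum.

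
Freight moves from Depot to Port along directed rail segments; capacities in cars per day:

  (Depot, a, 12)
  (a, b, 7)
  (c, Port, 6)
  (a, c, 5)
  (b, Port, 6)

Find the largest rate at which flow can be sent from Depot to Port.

Augment Depot→a→b→Port: bottleneck 6, flow now 6.
Augment Depot→a→c→Port: bottleneck 5, flow now 11.
No augmenting path remains; maximum flow = 11.
In the residual graph, reachable from Depot: {Depot, a, b}.
Min-cut edges: a→c (5), b→Port (6); capacity 5 + 6 = 11.
This cut is saturated, so no flow can exceed 11.

11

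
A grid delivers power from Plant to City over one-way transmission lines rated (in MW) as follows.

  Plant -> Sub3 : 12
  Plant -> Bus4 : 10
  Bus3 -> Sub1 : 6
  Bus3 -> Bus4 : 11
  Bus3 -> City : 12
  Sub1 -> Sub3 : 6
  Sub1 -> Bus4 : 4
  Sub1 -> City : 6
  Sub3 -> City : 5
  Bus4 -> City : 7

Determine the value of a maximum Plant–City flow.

Augment Plant→Sub3→City: bottleneck 5, flow now 5.
Augment Plant→Bus4→City: bottleneck 7, flow now 12.
No augmenting path remains; maximum flow = 12.
In the residual graph, reachable from Plant: {Plant, Sub3, Bus4}.
Min-cut edges: Sub3→City (5), Bus4→City (7); capacity 5 + 7 = 12.
This cut is saturated, so no flow can exceed 12.

12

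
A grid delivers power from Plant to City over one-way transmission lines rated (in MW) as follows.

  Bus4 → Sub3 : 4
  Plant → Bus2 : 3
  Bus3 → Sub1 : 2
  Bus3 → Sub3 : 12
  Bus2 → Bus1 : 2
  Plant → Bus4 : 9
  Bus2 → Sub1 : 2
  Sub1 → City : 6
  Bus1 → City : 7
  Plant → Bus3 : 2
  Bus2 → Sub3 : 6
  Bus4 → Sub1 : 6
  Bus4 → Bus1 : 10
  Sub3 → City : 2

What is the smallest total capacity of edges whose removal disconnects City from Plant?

Augment Plant→Bus3→Sub1→City: bottleneck 2, flow now 2.
Augment Plant→Bus4→Sub1→City: bottleneck 4, flow now 6.
Augment Plant→Bus4→Bus1→City: bottleneck 5, flow now 11.
Augment Plant→Bus2→Bus1→City: bottleneck 2, flow now 13.
Augment Plant→Bus2→Sub3→City: bottleneck 1, flow now 14.
No augmenting path remains; maximum flow = 14.
By max-flow min-cut, the minimum cut capacity equals the max flow.
In the residual graph, reachable from Plant: {Plant}.
Min-cut edges: Plant→Bus3 (2), Plant→Bus4 (9), Plant→Bus2 (3); capacity 2 + 9 + 3 = 14.

14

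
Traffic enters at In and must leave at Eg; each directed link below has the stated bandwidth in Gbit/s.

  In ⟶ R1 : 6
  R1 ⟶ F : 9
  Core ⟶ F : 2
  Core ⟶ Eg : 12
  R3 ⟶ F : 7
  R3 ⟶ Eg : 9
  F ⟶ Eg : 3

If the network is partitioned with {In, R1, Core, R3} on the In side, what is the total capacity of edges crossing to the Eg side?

Edges leaving {In, R1, Core, R3}: R1→F (9), Core→F (2), Core→Eg (12), R3→F (7), R3→Eg (9).
Cut capacity = 9 + 2 + 12 + 7 + 9 = 39.

39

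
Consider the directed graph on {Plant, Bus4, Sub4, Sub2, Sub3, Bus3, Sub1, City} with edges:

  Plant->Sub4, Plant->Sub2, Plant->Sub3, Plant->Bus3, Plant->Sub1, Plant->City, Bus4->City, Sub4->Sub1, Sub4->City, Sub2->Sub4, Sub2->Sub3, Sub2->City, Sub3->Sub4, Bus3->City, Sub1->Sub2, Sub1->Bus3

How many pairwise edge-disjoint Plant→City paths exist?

Assign every edge capacity 1; by Menger, the answer equals the max flow.
Path Plant→City (+1); total 1.
Path Plant→Sub4→City (+1); total 2.
Path Plant→Sub2→City (+1); total 3.
Path Plant→Bus3→City (+1); total 4.
No residual Plant→City path; max flow = 4.
Certifying cut of size 4: {Bus3→City, Plant→City, Sub2→City, Sub4→City}.

4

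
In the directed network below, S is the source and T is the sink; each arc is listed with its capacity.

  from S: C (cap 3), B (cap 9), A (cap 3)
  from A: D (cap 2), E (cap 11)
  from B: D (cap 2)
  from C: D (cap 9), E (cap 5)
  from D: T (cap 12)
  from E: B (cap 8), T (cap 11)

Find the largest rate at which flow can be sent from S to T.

8

Augment S→A→D→T: bottleneck 2, flow now 2.
Augment S→A→E→T: bottleneck 1, flow now 3.
Augment S→B→D→T: bottleneck 2, flow now 5.
Augment S→C→D→T: bottleneck 3, flow now 8.
No augmenting path remains; maximum flow = 8.
In the residual graph, reachable from S: {S, B}.
Min-cut edges: S→A (3), S→C (3), B→D (2); capacity 3 + 3 + 2 = 8.
This cut is saturated, so no flow can exceed 8.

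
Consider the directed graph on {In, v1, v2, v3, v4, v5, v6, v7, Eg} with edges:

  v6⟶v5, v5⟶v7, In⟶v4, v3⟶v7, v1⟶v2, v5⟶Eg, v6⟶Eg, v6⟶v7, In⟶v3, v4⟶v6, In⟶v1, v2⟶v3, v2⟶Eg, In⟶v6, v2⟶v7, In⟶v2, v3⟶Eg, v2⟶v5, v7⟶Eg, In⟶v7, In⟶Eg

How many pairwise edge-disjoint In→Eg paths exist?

Assign every edge capacity 1; by Menger, the answer equals the max flow.
Path In→Eg (+1); total 1.
Path In→v2→Eg (+1); total 2.
Path In→v3→Eg (+1); total 3.
Path In→v6→Eg (+1); total 4.
Path In→v7→Eg (+1); total 5.
Path In→v1→v2→v5→Eg (+1); total 6.
No residual In→Eg path; max flow = 6.
Certifying cut of size 6: {In→Eg, v2→Eg, v3→Eg, v5→Eg, v6→Eg, v7→Eg}.

6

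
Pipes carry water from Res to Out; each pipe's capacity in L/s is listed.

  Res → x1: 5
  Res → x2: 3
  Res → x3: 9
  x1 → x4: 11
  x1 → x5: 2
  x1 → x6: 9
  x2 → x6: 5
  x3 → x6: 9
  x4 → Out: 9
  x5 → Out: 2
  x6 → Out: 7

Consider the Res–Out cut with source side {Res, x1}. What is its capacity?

Edges leaving {Res, x1}: Res→x2 (3), Res→x3 (9), x1→x4 (11), x1→x5 (2), x1→x6 (9).
Cut capacity = 3 + 9 + 11 + 2 + 9 = 34.

34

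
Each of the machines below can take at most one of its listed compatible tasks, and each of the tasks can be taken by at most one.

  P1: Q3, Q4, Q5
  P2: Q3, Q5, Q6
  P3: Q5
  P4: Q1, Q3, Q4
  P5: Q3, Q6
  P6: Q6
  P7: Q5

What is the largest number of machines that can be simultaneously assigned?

Unit-capacity flow: source→left, listed edges, right→sink; max matching = max flow.
Augmenting path P1→Q3 (+1); matched 1.
Augmenting path P2→Q5 (+1); matched 2.
Augmenting path P4→Q1 (+1); matched 3.
Augmenting path P5→Q6 (+1); matched 4.
Augmenting path P3→Q5→P2→Q3→P1→Q4 (+1); matched 5.
No augmenting path remains; maximum matching = 5.
König certificate: {P1, P4, Q3, Q5, Q6} is a vertex cover of size 5 (every listed pair touches it), so no matching can be larger.

5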